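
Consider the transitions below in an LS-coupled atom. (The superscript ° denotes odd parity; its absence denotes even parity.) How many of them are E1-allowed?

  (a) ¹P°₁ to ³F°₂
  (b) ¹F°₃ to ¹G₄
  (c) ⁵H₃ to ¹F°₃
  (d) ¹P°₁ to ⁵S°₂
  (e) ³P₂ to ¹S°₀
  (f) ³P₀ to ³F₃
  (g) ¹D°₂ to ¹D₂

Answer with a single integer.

(a) forbidden (parity, ΔS, ΔL fail)
(b) allowed
(c) forbidden (ΔS, ΔL fail)
(d) forbidden (parity, ΔS fail)
(e) forbidden (ΔS, ΔJ fail)
(f) forbidden (parity, ΔL, ΔJ fail)
(g) allowed
Total allowed: 2 of 7.

2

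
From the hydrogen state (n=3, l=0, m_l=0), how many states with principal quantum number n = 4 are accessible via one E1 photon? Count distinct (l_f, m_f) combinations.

E1 requires Δl = ±1, so l_f ∈ {-1, 1}; with 0 ≤ l_f ≤ n_f−1 = 3, the allowed l_f values are {1}.
For l_f = 1: m_f ∈ {m_i−1, m_i, m_i+1} ∩ [−1, 1] = {-1, 0, 1} → 3 states.
Total: 3.

3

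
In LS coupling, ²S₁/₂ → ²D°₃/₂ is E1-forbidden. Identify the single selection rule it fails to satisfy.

the ΔL = 0, ±1 rule

ΔS = 0: S: 1/2 → 1/2 — ok.
Parity must change: even → odd — ok.
ΔL = 0, ±1 (not L=0↔0): L: 0 → 2, ΔL = +2 — fails.
ΔJ = 0, ±1 (not J=0↔0): J: 1/2 → 3/2, ΔJ = +1 — ok.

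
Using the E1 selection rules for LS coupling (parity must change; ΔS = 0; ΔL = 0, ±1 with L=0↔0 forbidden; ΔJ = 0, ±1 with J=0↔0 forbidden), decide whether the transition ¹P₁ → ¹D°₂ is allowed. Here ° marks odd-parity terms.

Parity must change: even → odd — satisfied.
ΔL = 0, ±1 (not L=0↔0): L: 1 → 2, ΔL = +1 — satisfied.
ΔS = 0: S: 0 → 0 — satisfied.
ΔJ = 0, ±1 (not J=0↔0): J: 1 → 2, ΔJ = +1 — satisfied.
All four E1 rules are satisfied.

allowed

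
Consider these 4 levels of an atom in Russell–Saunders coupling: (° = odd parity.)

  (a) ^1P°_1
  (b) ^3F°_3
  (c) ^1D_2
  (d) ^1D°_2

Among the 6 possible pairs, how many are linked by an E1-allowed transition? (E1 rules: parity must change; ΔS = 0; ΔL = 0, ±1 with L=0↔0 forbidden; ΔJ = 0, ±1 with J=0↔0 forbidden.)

2

(a)–(b): forbidden (parity, ΔS, ΔL, ΔJ).
(a)–(c): allowed.
(a)–(d): forbidden (parity).
(b)–(c): forbidden (ΔS).
(b)–(d): forbidden (parity, ΔS).
(c)–(d): allowed.
Allowed pairs: 2 of 6.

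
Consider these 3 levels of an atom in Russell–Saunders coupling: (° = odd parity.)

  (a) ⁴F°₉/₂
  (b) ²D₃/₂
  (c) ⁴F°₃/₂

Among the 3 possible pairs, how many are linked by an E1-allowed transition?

0

(a)–(b): forbidden (ΔS, ΔJ).
(a)–(c): forbidden (parity, ΔJ).
(b)–(c): forbidden (ΔS).
Allowed pairs: 0 of 3.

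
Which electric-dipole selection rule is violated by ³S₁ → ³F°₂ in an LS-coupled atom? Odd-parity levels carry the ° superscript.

the ΔL = 0, ±1 rule

Initial level: S=1, L=0, J=1, parity even. Final level: S=1, L=3, J=2, parity odd.
Parity must change: even → odd — satisfied.
ΔS = 0: S: 1 → 1 — satisfied.
ΔL = 0, ±1 (not L=0↔0): L: 0 → 3, ΔL = +3 — violated.
ΔJ = 0, ±1 (not J=0↔0): J: 1 → 2, ΔJ = +1 — satisfied.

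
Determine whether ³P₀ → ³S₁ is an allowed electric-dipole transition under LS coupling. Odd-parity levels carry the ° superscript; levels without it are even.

Parity must change: even → even — ✗.
ΔS = 0: S: 1 → 1 — ✓.
ΔL = 0, ±1 (not L=0↔0): L: 1 → 0, ΔL = -1 — ✓.
ΔJ = 0, ±1 (not J=0↔0): J: 0 → 1, ΔJ = +1 — ✓.
Rule(s) violated: parity.

forbidden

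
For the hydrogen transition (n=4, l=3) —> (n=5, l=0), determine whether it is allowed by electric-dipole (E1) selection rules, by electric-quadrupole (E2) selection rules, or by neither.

Δl = 0 − 3 = -3; l_i + l_f = 3.
E1 (Δl = ±1): not satisfied.
E2 (Δl = 0,±2, l_i+l_f ≥ 2): not satisfied.

neither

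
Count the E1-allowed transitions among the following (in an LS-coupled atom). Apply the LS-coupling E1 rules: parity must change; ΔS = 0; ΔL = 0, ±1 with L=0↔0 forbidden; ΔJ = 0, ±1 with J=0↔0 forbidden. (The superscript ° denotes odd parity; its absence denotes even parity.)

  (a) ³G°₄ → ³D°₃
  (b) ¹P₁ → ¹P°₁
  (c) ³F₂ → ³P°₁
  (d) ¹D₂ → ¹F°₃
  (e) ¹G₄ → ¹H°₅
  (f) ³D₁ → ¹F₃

(a) forbidden (parity, ΔL fail)
(b) allowed
(c) forbidden (ΔL fails)
(d) allowed
(e) allowed
(f) forbidden (parity, ΔS, ΔJ fail)
Total allowed: 3 of 6.

3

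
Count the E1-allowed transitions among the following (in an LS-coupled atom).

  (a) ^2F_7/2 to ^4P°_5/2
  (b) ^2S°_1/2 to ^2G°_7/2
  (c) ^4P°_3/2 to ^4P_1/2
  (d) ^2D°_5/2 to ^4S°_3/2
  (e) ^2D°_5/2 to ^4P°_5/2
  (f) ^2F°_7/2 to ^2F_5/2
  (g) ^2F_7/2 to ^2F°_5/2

3

(a) forbidden (ΔS, ΔL fail)
(b) forbidden (parity, ΔL, ΔJ fail)
(c) allowed
(d) forbidden (parity, ΔS, ΔL fail)
(e) forbidden (parity, ΔS fail)
(f) allowed
(g) allowed
Total allowed: 3 of 7.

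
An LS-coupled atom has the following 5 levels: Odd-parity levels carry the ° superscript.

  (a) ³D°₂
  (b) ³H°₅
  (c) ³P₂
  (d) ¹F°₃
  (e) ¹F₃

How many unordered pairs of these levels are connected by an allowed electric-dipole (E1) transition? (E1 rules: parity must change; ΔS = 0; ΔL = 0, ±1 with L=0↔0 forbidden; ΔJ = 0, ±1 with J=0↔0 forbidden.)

2

(a)–(b): forbidden (parity, ΔL, ΔJ).
(a)–(c): allowed.
(a)–(d): forbidden (parity, ΔS).
(a)–(e): forbidden (ΔS).
(b)–(c): forbidden (ΔL, ΔJ).
(b)–(d): forbidden (parity, ΔS, ΔL, ΔJ).
(b)–(e): forbidden (ΔS, ΔL, ΔJ).
(c)–(d): forbidden (ΔS, ΔL).
(c)–(e): forbidden (parity, ΔS, ΔL).
(d)–(e): allowed.
Allowed pairs: 2 of 10.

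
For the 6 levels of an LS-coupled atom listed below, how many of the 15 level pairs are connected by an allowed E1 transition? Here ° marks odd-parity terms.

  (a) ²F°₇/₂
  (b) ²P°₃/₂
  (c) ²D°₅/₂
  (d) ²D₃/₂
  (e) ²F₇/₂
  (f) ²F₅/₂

(a)–(b): forbidden (parity, ΔL, ΔJ).
(a)–(c): forbidden (parity).
(a)–(d): forbidden (ΔJ).
(a)–(e): allowed.
(a)–(f): allowed.
(b)–(c): forbidden (parity).
(b)–(d): allowed.
(b)–(e): forbidden (ΔL, ΔJ).
(b)–(f): forbidden (ΔL).
(c)–(d): allowed.
(c)–(e): allowed.
(c)–(f): allowed.
(d)–(e): forbidden (parity, ΔJ).
(d)–(f): forbidden (parity).
(e)–(f): forbidden (parity).
Allowed pairs: 6 of 15.

6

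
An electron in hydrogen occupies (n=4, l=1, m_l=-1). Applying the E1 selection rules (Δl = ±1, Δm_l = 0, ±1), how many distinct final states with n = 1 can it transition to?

E1 requires Δl = ±1, so l_f ∈ {0, 2}; with 0 ≤ l_f ≤ n_f−1 = 0, the allowed l_f values are {0}.
For l_f = 0: m_f ∈ {m_i−1, m_i, m_i+1} ∩ [−0, 0] = {0} → 1 state.
Total: 1.

1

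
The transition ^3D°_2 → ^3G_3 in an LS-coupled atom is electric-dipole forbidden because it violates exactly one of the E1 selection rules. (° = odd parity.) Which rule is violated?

the ΔL = 0, ±1 rule

Initial level: S=1, L=2, J=2, parity odd. Final level: S=1, L=4, J=3, parity even.
Parity must change: odd → even — ok.
ΔS = 0: S: 1 → 1 — ok.
ΔL = 0, ±1 (not L=0↔0): L: 2 → 4, ΔL = +2 — fails.
ΔJ = 0, ±1 (not J=0↔0): J: 2 → 3, ΔJ = +1 — ok.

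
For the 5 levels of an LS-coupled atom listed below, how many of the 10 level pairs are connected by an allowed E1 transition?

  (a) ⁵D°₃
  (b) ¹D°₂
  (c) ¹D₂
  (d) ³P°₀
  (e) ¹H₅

(a)–(b): forbidden (parity, ΔS).
(a)–(c): forbidden (ΔS).
(a)–(d): forbidden (parity, ΔS, ΔJ).
(a)–(e): forbidden (ΔS, ΔL, ΔJ).
(b)–(c): allowed.
(b)–(d): forbidden (parity, ΔS, ΔJ).
(b)–(e): forbidden (ΔL, ΔJ).
(c)–(d): forbidden (ΔS, ΔJ).
(c)–(e): forbidden (parity, ΔL, ΔJ).
(d)–(e): forbidden (ΔS, ΔL, ΔJ).
Allowed pairs: 1 of 10.

1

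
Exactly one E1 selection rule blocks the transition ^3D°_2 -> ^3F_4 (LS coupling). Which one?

ΔL = 0, ±1 (not L=0↔0): L: 2 → 3, ΔL = +1 — passes.
Parity must change: odd → even — passes.
ΔJ = 0, ±1 (not J=0↔0): J: 2 → 4, ΔJ = +2 — fails.
ΔS = 0: S: 1 → 1 — passes.

the ΔJ = 0, ±1 rule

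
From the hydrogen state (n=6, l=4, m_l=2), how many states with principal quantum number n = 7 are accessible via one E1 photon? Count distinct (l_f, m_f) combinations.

E1 requires Δl = ±1, so l_f ∈ {3, 5}; with 0 ≤ l_f ≤ n_f−1 = 6, the allowed l_f values are {3, 5}.
For l_f = 3: m_f ∈ {m_i−1, m_i, m_i+1} ∩ [−3, 3] = {1, 2, 3} → 3 states.
For l_f = 5: m_f ∈ {m_i−1, m_i, m_i+1} ∩ [−5, 5] = {1, 2, 3} → 3 states.
Total: 6.

6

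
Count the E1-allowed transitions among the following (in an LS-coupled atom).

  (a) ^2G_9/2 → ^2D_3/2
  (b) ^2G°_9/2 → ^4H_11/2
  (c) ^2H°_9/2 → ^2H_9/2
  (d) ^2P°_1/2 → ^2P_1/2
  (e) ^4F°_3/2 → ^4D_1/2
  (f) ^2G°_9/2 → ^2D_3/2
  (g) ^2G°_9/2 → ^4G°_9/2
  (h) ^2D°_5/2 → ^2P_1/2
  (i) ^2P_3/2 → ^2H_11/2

(a) forbidden (parity, ΔL, ΔJ fail)
(b) forbidden (ΔS fails)
(c) allowed
(d) allowed
(e) allowed
(f) forbidden (ΔL, ΔJ fail)
(g) forbidden (parity, ΔS fail)
(h) forbidden (ΔJ fails)
(i) forbidden (parity, ΔL, ΔJ fail)
Total allowed: 3 of 9.

3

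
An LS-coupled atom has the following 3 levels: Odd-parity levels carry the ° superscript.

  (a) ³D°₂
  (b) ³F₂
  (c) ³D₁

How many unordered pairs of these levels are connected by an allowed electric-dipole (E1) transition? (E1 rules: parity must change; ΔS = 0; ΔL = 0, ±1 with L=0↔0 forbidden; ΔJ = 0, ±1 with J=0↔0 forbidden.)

2

(a)–(b): allowed.
(a)–(c): allowed.
(b)–(c): forbidden (parity).
Allowed pairs: 2 of 3.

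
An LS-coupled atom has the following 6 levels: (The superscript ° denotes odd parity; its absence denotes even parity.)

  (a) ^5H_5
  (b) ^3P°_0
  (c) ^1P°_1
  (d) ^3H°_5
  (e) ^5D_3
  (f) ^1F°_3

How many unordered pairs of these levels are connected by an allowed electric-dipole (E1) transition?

(a)–(b): forbidden (ΔS, ΔL, ΔJ).
(a)–(c): forbidden (ΔS, ΔL, ΔJ).
(a)–(d): forbidden (ΔS).
(a)–(e): forbidden (parity, ΔL, ΔJ).
(a)–(f): forbidden (ΔS, ΔL, ΔJ).
(b)–(c): forbidden (parity, ΔS).
(b)–(d): forbidden (parity, ΔL, ΔJ).
(b)–(e): forbidden (ΔS, ΔJ).
(b)–(f): forbidden (parity, ΔS, ΔL, ΔJ).
(c)–(d): forbidden (parity, ΔS, ΔL, ΔJ).
(c)–(e): forbidden (ΔS, ΔJ).
(c)–(f): forbidden (parity, ΔL, ΔJ).
(d)–(e): forbidden (ΔS, ΔL, ΔJ).
(d)–(f): forbidden (parity, ΔS, ΔL, ΔJ).
(e)–(f): forbidden (ΔS).
Allowed pairs: 0 of 15.

0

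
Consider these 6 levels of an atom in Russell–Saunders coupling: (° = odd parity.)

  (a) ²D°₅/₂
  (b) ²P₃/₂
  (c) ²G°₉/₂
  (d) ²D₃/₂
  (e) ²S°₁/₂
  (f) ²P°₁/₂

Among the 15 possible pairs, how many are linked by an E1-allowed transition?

5

(a)–(b): allowed.
(a)–(c): forbidden (parity, ΔL, ΔJ).
(a)–(d): allowed.
(a)–(e): forbidden (parity, ΔL, ΔJ).
(a)–(f): forbidden (parity, ΔJ).
(b)–(c): forbidden (ΔL, ΔJ).
(b)–(d): forbidden (parity).
(b)–(e): allowed.
(b)–(f): allowed.
(c)–(d): forbidden (ΔL, ΔJ).
(c)–(e): forbidden (parity, ΔL, ΔJ).
(c)–(f): forbidden (parity, ΔL, ΔJ).
(d)–(e): forbidden (ΔL).
(d)–(f): allowed.
(e)–(f): forbidden (parity).
Allowed pairs: 5 of 15.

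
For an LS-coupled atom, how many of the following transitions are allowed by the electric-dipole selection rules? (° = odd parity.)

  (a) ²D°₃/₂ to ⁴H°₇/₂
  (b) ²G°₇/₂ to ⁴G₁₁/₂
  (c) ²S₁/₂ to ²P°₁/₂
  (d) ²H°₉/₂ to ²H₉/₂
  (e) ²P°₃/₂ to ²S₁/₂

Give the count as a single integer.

(a) forbidden (parity, ΔS, ΔL, ΔJ fail)
(b) forbidden (ΔS, ΔJ fail)
(c) allowed
(d) allowed
(e) allowed
Total allowed: 3 of 5.

3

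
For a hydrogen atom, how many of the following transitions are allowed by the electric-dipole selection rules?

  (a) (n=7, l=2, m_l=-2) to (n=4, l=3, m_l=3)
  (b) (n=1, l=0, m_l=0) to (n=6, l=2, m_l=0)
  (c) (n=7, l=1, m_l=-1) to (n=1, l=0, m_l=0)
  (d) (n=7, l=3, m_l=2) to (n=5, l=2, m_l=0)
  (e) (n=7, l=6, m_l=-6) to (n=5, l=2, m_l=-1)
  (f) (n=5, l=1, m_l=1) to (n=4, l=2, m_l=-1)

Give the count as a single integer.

1

(a) forbidden — Δm_l = +5 (E1 requires Δm_l = 0, ±1)
(b) forbidden — Δl = +2 (E1 requires Δl = ±1)
(c) allowed
(d) forbidden — Δm_l = -2 (E1 requires Δm_l = 0, ±1)
(e) forbidden — Δl = -4 (E1 requires Δl = ±1); Δm_l = +5 (E1 requires Δm_l = 0, ±1)
(f) forbidden — Δm_l = -2 (E1 requires Δm_l = 0, ±1)
Total allowed: 1 of 6.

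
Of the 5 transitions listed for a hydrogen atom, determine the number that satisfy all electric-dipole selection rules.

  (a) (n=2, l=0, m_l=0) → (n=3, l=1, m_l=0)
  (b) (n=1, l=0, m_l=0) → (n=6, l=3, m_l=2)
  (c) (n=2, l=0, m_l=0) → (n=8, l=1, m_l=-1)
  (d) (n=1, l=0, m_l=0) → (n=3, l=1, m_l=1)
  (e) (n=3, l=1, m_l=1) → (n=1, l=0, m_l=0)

4

(a) allowed
(b) forbidden — Δl = +3 (E1 requires Δl = ±1); Δm_l = +2 (E1 requires Δm_l = 0, ±1)
(c) allowed
(d) allowed
(e) allowed
Total allowed: 4 of 5.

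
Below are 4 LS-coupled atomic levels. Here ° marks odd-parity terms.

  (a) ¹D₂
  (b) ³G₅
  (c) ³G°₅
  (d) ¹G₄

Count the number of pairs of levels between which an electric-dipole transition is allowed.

(a)–(b): forbidden (parity, ΔS, ΔL, ΔJ).
(a)–(c): forbidden (ΔS, ΔL, ΔJ).
(a)–(d): forbidden (parity, ΔL, ΔJ).
(b)–(c): allowed.
(b)–(d): forbidden (parity, ΔS).
(c)–(d): forbidden (ΔS).
Allowed pairs: 1 of 6.

1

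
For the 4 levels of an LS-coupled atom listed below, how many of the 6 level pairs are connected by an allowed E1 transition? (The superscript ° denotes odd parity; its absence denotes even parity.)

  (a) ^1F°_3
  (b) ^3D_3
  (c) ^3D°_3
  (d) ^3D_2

(a)–(b): forbidden (ΔS).
(a)–(c): forbidden (parity, ΔS).
(a)–(d): forbidden (ΔS).
(b)–(c): allowed.
(b)–(d): forbidden (parity).
(c)–(d): allowed.
Allowed pairs: 2 of 6.

2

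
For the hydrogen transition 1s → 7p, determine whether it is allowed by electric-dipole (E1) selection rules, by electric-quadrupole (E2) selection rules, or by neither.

Δl = 1 − 0 = +1; l_i + l_f = 1.
E1 (Δl = ±1): satisfied.
E2 (Δl = 0,±2, l_i+l_f ≥ 2): not satisfied.

E1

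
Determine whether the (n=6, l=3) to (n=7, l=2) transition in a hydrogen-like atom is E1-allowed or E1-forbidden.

allowed

Initial l = 3, final l = 2, so Δl = -1. E1 requires Δl = ±1: ok.
All E1 selection rules are satisfied.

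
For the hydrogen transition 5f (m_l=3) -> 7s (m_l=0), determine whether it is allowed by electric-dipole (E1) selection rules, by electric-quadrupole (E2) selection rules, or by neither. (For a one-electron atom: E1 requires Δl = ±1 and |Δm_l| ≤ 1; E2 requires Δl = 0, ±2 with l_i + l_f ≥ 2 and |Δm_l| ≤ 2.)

neither

Δl = 0 − 3 = -3; l_i + l_f = 3.
Δm_l = -3.
E1 (Δl = ±1, |Δm_l| ≤ 1): not satisfied.
E2 (Δl = 0,±2, l_i+l_f ≥ 2, |Δm_l| ≤ 2): not satisfied.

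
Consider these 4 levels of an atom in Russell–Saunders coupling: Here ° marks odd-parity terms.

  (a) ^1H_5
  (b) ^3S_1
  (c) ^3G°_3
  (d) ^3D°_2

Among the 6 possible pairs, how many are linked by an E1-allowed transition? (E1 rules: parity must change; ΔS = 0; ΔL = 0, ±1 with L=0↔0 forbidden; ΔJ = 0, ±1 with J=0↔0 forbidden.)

(a)–(b): forbidden (parity, ΔS, ΔL, ΔJ).
(a)–(c): forbidden (ΔS, ΔJ).
(a)–(d): forbidden (ΔS, ΔL, ΔJ).
(b)–(c): forbidden (ΔL, ΔJ).
(b)–(d): forbidden (ΔL).
(c)–(d): forbidden (parity, ΔL).
Allowed pairs: 0 of 6.

0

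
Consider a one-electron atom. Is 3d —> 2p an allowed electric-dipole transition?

allowed

Δl = 1 − 2 = -1; the E1 rule Δl = ±1 is passes.
All E1 selection rules are satisfied.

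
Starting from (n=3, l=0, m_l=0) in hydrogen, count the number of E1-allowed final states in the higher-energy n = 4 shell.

3

E1 requires Δl = ±1, so l_f ∈ {-1, 1}; with 0 ≤ l_f ≤ n_f−1 = 3, the allowed l_f values are {1}.
For l_f = 1: m_f ∈ {m_i−1, m_i, m_i+1} ∩ [−1, 1] = {-1, 0, 1} → 3 states.
Total: 3.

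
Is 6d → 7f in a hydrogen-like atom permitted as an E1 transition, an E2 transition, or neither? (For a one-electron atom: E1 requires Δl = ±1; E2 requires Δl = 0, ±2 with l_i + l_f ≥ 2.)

E1

Δl = 3 − 2 = +1; l_i + l_f = 5.
E1 (Δl = ±1): satisfied.
E2 (Δl = 0,±2, l_i+l_f ≥ 2): not satisfied.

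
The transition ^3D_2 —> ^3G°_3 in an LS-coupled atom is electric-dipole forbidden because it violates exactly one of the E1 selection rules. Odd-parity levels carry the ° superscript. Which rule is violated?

the ΔL = 0, ±1 rule

Initial level: S=1, L=2, J=2, parity even. Final level: S=1, L=4, J=3, parity odd.
Parity must change: even → odd — ok.
ΔS = 0: S: 1 → 1 — ok.
ΔL = 0, ±1 (not L=0↔0): L: 2 → 4, ΔL = +2 — fails.
ΔJ = 0, ±1 (not J=0↔0): J: 2 → 3, ΔJ = +1 — ok.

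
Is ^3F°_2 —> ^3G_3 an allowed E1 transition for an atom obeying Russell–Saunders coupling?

Reading off the term symbols: S 1→1, L 3→4, J 2→3, parity odd→even.
ΔS = 0: S: 1 → 1 — passes.
ΔL = 0, ±1 (not L=0↔0): L: 3 → 4, ΔL = +1 — passes.
Parity must change: odd → even — passes.
ΔJ = 0, ±1 (not J=0↔0): J: 2 → 3, ΔJ = +1 — passes.
All four E1 rules are satisfied.

allowed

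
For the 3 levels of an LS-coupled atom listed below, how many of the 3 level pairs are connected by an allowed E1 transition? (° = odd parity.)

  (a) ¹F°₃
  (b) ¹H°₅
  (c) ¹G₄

(a)–(b): forbidden (parity, ΔL, ΔJ).
(a)–(c): allowed.
(b)–(c): allowed.
Allowed pairs: 2 of 3.

2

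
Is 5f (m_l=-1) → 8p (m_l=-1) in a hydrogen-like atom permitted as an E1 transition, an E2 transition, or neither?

Δl = 1 − 3 = -2; l_i + l_f = 4.
Δm_l = +0.
E1 (Δl = ±1, |Δm_l| ≤ 1): not satisfied.
E2 (Δl = 0,±2, l_i+l_f ≥ 2, |Δm_l| ≤ 2): satisfied.

E2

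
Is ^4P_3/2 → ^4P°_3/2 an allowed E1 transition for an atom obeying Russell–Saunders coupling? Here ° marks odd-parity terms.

Reading off the term symbols: S 3/2→3/2, L 1→1, J 3/2→3/2, parity even→odd.
Parity must change: even → odd — satisfied.
ΔS = 0: S: 3/2 → 3/2 — satisfied.
ΔL = 0, ±1 (not L=0↔0): L: 1 → 1, ΔL = +0 — satisfied.
ΔJ = 0, ±1 (not J=0↔0): J: 3/2 → 3/2, ΔJ = +0 — satisfied.
All four E1 rules are satisfied.

allowed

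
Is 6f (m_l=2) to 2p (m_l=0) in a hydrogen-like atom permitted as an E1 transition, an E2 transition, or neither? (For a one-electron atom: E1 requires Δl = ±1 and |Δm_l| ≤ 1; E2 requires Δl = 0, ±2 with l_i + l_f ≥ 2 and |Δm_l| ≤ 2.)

Δl = 1 − 3 = -2; l_i + l_f = 4.
Δm_l = -2.
E1 (Δl = ±1, |Δm_l| ≤ 1): not satisfied.
E2 (Δl = 0,±2, l_i+l_f ≥ 2, |Δm_l| ≤ 2): satisfied.

E2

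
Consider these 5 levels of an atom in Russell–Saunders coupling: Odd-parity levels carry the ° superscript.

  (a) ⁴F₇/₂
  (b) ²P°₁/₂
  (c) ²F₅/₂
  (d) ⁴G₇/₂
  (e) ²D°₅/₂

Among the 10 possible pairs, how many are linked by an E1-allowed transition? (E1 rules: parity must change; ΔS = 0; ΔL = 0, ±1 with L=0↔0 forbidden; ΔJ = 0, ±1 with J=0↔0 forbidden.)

(a)–(b): forbidden (ΔS, ΔL, ΔJ).
(a)–(c): forbidden (parity, ΔS).
(a)–(d): forbidden (parity).
(a)–(e): forbidden (ΔS).
(b)–(c): forbidden (ΔL, ΔJ).
(b)–(d): forbidden (ΔS, ΔL, ΔJ).
(b)–(e): forbidden (parity, ΔJ).
(c)–(d): forbidden (parity, ΔS).
(c)–(e): allowed.
(d)–(e): forbidden (ΔS, ΔL).
Allowed pairs: 1 of 10.

1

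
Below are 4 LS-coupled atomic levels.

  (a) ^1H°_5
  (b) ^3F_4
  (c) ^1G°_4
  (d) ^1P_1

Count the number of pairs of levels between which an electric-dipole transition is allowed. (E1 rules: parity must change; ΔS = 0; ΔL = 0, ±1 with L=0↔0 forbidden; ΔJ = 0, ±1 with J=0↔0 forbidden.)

(a)–(b): forbidden (ΔS, ΔL).
(a)–(c): forbidden (parity).
(a)–(d): forbidden (ΔL, ΔJ).
(b)–(c): forbidden (ΔS).
(b)–(d): forbidden (parity, ΔS, ΔL, ΔJ).
(c)–(d): forbidden (ΔL, ΔJ).
Allowed pairs: 0 of 6.

0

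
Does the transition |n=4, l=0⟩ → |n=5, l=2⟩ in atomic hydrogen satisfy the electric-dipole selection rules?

forbidden

Initial l = 0, final l = 2, so Δl = +2. E1 requires Δl = ±1: ✗.
The transition is electric-dipole forbidden.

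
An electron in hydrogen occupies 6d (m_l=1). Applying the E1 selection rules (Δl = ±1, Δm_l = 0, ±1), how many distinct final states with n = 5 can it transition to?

E1 requires Δl = ±1, so l_f ∈ {1, 3}; with 0 ≤ l_f ≤ n_f−1 = 4, the allowed l_f values are {1, 3}.
For l_f = 1: m_f ∈ {m_i−1, m_i, m_i+1} ∩ [−1, 1] = {0, 1} → 2 states.
For l_f = 3: m_f ∈ {m_i−1, m_i, m_i+1} ∩ [−3, 3] = {0, 1, 2} → 3 states.
Total: 5.

5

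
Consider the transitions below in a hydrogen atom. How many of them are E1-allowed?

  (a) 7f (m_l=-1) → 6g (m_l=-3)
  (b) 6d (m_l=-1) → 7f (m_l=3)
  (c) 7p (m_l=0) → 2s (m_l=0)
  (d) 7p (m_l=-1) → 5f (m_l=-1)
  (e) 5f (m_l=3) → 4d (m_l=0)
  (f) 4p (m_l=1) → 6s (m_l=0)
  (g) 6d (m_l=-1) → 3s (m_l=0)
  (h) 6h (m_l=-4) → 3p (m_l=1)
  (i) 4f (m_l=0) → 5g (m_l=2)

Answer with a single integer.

(a) forbidden — Δm_l = -2 (E1 requires Δm_l = 0, ±1)
(b) forbidden — Δm_l = +4 (E1 requires Δm_l = 0, ±1)
(c) allowed
(d) forbidden — Δl = +2 (E1 requires Δl = ±1)
(e) forbidden — Δm_l = -3 (E1 requires Δm_l = 0, ±1)
(f) allowed
(g) forbidden — Δl = -2 (E1 requires Δl = ±1)
(h) forbidden — Δl = -4 (E1 requires Δl = ±1); Δm_l = +5 (E1 requires Δm_l = 0, ±1)
(i) forbidden — Δm_l = +2 (E1 requires Δm_l = 0, ±1)
Total allowed: 2 of 9.

2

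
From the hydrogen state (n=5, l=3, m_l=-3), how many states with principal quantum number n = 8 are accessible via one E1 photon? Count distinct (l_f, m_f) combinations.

E1 requires Δl = ±1, so l_f ∈ {2, 4}; with 0 ≤ l_f ≤ n_f−1 = 7, the allowed l_f values are {2, 4}.
For l_f = 2: m_f ∈ {m_i−1, m_i, m_i+1} ∩ [−2, 2] = {-2} → 1 state.
For l_f = 4: m_f ∈ {m_i−1, m_i, m_i+1} ∩ [−4, 4] = {-4, -3, -2} → 3 states.
Total: 4.

4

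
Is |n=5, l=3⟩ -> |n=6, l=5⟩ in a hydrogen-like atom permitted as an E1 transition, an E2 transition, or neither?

Δl = 5 − 3 = +2; l_i + l_f = 8.
E1 (Δl = ±1): not satisfied.
E2 (Δl = 0,±2, l_i+l_f ≥ 2): satisfied.

E2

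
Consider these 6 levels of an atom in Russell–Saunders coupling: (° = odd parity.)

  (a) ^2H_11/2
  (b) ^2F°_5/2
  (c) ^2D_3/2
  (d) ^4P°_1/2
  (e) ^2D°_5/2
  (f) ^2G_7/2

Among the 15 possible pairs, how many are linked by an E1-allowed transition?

(a)–(b): forbidden (ΔL, ΔJ).
(a)–(c): forbidden (parity, ΔL, ΔJ).
(a)–(d): forbidden (ΔS, ΔL, ΔJ).
(a)–(e): forbidden (ΔL, ΔJ).
(a)–(f): forbidden (parity, ΔJ).
(b)–(c): allowed.
(b)–(d): forbidden (parity, ΔS, ΔL, ΔJ).
(b)–(e): forbidden (parity).
(b)–(f): allowed.
(c)–(d): forbidden (ΔS).
(c)–(e): allowed.
(c)–(f): forbidden (parity, ΔL, ΔJ).
(d)–(e): forbidden (parity, ΔS, ΔJ).
(d)–(f): forbidden (ΔS, ΔL, ΔJ).
(e)–(f): forbidden (ΔL).
Allowed pairs: 3 of 15.

3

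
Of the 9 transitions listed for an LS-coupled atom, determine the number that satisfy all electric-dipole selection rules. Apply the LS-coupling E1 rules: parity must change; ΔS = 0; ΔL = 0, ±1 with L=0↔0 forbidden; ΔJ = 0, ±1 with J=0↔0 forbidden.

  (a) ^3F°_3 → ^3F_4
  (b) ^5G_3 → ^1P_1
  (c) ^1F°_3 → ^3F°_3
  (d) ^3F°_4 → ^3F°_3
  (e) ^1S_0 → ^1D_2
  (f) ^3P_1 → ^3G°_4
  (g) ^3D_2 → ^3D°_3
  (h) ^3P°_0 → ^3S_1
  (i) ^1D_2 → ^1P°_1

(a) allowed
(b) forbidden (parity, ΔS, ΔL, ΔJ fail)
(c) forbidden (parity, ΔS fail)
(d) forbidden (parity fails)
(e) forbidden (parity, ΔL, ΔJ fail)
(f) forbidden (ΔL, ΔJ fail)
(g) allowed
(h) allowed
(i) allowed
Total allowed: 4 of 9.

4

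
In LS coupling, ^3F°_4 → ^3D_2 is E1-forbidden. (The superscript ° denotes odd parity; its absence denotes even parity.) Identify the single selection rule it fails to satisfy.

Parity must change: odd → even — passes.
ΔS = 0: S: 1 → 1 — passes.
ΔL = 0, ±1 (not L=0↔0): L: 3 → 2, ΔL = -1 — passes.
ΔJ = 0, ±1 (not J=0↔0): J: 4 → 2, ΔJ = -2 — fails.

the ΔJ = 0, ±1 rule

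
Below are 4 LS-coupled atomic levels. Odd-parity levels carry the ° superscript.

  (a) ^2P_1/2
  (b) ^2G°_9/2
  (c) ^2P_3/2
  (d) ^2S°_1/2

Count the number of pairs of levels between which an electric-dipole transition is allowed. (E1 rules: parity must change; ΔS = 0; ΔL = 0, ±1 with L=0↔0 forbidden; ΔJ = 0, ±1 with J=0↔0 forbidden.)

(a)–(b): forbidden (ΔL, ΔJ).
(a)–(c): forbidden (parity).
(a)–(d): allowed.
(b)–(c): forbidden (ΔL, ΔJ).
(b)–(d): forbidden (parity, ΔL, ΔJ).
(c)–(d): allowed.
Allowed pairs: 2 of 6.

2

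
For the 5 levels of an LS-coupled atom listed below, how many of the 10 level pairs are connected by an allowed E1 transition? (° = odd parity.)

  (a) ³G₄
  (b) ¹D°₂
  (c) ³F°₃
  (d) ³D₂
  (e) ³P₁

2

(a)–(b): forbidden (ΔS, ΔL, ΔJ).
(a)–(c): allowed.
(a)–(d): forbidden (parity, ΔL, ΔJ).
(a)–(e): forbidden (parity, ΔL, ΔJ).
(b)–(c): forbidden (parity, ΔS).
(b)–(d): forbidden (ΔS).
(b)–(e): forbidden (ΔS).
(c)–(d): allowed.
(c)–(e): forbidden (ΔL, ΔJ).
(d)–(e): forbidden (parity).
Allowed pairs: 2 of 10.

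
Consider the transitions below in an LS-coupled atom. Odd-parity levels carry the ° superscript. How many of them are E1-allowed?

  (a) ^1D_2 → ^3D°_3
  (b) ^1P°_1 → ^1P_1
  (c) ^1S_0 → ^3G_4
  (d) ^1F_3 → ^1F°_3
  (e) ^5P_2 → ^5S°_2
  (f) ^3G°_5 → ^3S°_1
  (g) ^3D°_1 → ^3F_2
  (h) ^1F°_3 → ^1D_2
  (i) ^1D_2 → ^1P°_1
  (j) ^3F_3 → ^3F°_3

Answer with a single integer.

7

(a) forbidden (ΔS fails)
(b) allowed
(c) forbidden (parity, ΔS, ΔL, ΔJ fail)
(d) allowed
(e) allowed
(f) forbidden (parity, ΔL, ΔJ fail)
(g) allowed
(h) allowed
(i) allowed
(j) allowed
Total allowed: 7 of 10.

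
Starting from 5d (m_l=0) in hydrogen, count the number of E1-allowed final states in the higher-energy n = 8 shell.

6

E1 requires Δl = ±1, so l_f ∈ {1, 3}; with 0 ≤ l_f ≤ n_f−1 = 7, the allowed l_f values are {1, 3}.
For l_f = 1: m_f ∈ {m_i−1, m_i, m_i+1} ∩ [−1, 1] = {-1, 0, 1} → 3 states.
For l_f = 3: m_f ∈ {m_i−1, m_i, m_i+1} ∩ [−3, 3] = {-1, 0, 1} → 3 states.
Total: 6.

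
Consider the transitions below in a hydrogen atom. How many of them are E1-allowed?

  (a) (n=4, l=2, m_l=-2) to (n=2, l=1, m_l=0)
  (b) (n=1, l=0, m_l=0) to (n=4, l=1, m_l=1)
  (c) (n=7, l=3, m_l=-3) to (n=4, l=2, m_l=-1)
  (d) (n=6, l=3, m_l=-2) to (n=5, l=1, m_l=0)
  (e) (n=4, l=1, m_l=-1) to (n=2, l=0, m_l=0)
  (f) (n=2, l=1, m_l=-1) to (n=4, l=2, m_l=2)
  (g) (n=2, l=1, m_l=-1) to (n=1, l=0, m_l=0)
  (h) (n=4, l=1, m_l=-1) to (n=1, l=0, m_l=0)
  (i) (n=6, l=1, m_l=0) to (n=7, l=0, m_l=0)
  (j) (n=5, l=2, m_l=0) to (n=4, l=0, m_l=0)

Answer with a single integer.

5

(a) forbidden — Δm_l = +2 (E1 requires Δm_l = 0, ±1)
(b) allowed
(c) forbidden — Δm_l = +2 (E1 requires Δm_l = 0, ±1)
(d) forbidden — Δl = -2 (E1 requires Δl = ±1); Δm_l = +2 (E1 requires Δm_l = 0, ±1)
(e) allowed
(f) forbidden — Δm_l = +3 (E1 requires Δm_l = 0, ±1)
(g) allowed
(h) allowed
(i) allowed
(j) forbidden — Δl = -2 (E1 requires Δl = ±1)
Total allowed: 5 of 10.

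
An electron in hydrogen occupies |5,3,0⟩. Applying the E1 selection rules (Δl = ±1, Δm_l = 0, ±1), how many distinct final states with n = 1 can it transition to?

0

E1 requires l_f ∈ {2, 4}, but neither lies in [0, 0], so no final state is reachable.
Total: 0.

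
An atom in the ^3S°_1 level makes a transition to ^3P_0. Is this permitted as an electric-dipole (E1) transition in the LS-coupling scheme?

allowed

Reading off the term symbols: S 1→1, L 0→1, J 1→0, parity odd→even.
Parity must change: odd → even — satisfied.
ΔS = 0: S: 1 → 1 — satisfied.
ΔJ = 0, ±1 (not J=0↔0): J: 1 → 0, ΔJ = -1 — satisfied.
ΔL = 0, ±1 (not L=0↔0): L: 0 → 1, ΔL = +1 — satisfied.
All four E1 rules are satisfied.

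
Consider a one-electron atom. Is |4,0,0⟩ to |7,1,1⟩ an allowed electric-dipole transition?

Initial l = 0, final l = 1, so Δl = +1. E1 requires Δl = ±1: passes.
Δm_l = 1 − (0) = +1. E1 requires Δm_l = 0, ±1: passes.
All E1 selection rules are satisfied.

allowed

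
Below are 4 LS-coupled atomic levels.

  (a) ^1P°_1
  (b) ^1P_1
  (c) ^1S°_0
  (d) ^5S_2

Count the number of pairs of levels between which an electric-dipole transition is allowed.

2

(a)–(b): allowed.
(a)–(c): forbidden (parity).
(a)–(d): forbidden (ΔS).
(b)–(c): allowed.
(b)–(d): forbidden (parity, ΔS).
(c)–(d): forbidden (ΔS, ΔL, ΔJ).
Allowed pairs: 2 of 6.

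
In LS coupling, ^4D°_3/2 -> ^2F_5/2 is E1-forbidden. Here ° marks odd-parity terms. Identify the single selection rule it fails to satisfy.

Initial level: S=3/2, L=2, J=3/2, parity odd. Final level: S=1/2, L=3, J=5/2, parity even.
ΔL = 0, ±1 (not L=0↔0): L: 2 → 3, ΔL = +1 — ✓.
ΔS = 0: S: 3/2 → 1/2 — ✗.
Parity must change: odd → even — ✓.
ΔJ = 0, ±1 (not J=0↔0): J: 3/2 → 5/2, ΔJ = +1 — ✓.

the ΔS = 0 rule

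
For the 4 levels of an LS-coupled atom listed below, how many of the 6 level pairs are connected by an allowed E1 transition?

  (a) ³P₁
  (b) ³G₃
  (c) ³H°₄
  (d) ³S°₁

(a)–(b): forbidden (parity, ΔL, ΔJ).
(a)–(c): forbidden (ΔL, ΔJ).
(a)–(d): allowed.
(b)–(c): allowed.
(b)–(d): forbidden (ΔL, ΔJ).
(c)–(d): forbidden (parity, ΔL, ΔJ).
Allowed pairs: 2 of 6.

2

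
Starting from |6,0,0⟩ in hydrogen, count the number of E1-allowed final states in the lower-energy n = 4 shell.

3

E1 requires Δl = ±1, so l_f ∈ {-1, 1}; with 0 ≤ l_f ≤ n_f−1 = 3, the allowed l_f values are {1}.
For l_f = 1: m_f ∈ {m_i−1, m_i, m_i+1} ∩ [−1, 1] = {-1, 0, 1} → 3 states.
Total: 3.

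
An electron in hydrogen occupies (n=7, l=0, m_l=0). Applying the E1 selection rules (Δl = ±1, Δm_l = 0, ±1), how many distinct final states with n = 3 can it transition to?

3

E1 requires Δl = ±1, so l_f ∈ {-1, 1}; with 0 ≤ l_f ≤ n_f−1 = 2, the allowed l_f values are {1}.
For l_f = 1: m_f ∈ {m_i−1, m_i, m_i+1} ∩ [−1, 1] = {-1, 0, 1} → 3 states.
Total: 3.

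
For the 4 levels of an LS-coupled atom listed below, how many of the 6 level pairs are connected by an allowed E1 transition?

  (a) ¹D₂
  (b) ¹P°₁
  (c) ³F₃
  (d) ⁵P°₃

1

(a)–(b): allowed.
(a)–(c): forbidden (parity, ΔS).
(a)–(d): forbidden (ΔS).
(b)–(c): forbidden (ΔS, ΔL, ΔJ).
(b)–(d): forbidden (parity, ΔS, ΔJ).
(c)–(d): forbidden (ΔS, ΔL).
Allowed pairs: 1 of 6.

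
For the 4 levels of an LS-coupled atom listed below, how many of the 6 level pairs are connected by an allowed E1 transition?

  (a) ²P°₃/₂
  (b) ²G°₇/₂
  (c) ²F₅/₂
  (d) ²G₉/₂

(a)–(b): forbidden (parity, ΔL, ΔJ).
(a)–(c): forbidden (ΔL).
(a)–(d): forbidden (ΔL, ΔJ).
(b)–(c): allowed.
(b)–(d): allowed.
(c)–(d): forbidden (parity, ΔJ).
Allowed pairs: 2 of 6.

2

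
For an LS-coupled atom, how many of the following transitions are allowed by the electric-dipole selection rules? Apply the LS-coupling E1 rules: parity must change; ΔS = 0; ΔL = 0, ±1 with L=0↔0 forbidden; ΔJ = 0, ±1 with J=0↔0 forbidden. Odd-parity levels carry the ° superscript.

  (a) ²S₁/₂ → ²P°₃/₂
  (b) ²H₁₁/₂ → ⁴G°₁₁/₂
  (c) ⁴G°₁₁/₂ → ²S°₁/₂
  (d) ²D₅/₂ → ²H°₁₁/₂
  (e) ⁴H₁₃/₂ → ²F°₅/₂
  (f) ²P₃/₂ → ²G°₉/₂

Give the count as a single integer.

1

(a) allowed
(b) forbidden (ΔS fails)
(c) forbidden (parity, ΔS, ΔL, ΔJ fail)
(d) forbidden (ΔL, ΔJ fail)
(e) forbidden (ΔS, ΔL, ΔJ fail)
(f) forbidden (ΔL, ΔJ fail)
Total allowed: 1 of 6.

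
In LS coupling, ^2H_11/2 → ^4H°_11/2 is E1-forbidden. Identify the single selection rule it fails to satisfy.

the ΔS = 0 rule

Parity must change: even → odd — ✓.
ΔS = 0: S: 1/2 → 3/2 — ✗.
ΔL = 0, ±1 (not L=0↔0): L: 5 → 5, ΔL = +0 — ✓.
ΔJ = 0, ±1 (not J=0↔0): J: 11/2 → 11/2, ΔJ = +0 — ✓.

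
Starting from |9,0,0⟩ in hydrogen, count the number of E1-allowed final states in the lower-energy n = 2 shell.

3

E1 requires Δl = ±1, so l_f ∈ {-1, 1}; with 0 ≤ l_f ≤ n_f−1 = 1, the allowed l_f values are {1}.
For l_f = 1: m_f ∈ {m_i−1, m_i, m_i+1} ∩ [−1, 1] = {-1, 0, 1} → 3 states.
Total: 3.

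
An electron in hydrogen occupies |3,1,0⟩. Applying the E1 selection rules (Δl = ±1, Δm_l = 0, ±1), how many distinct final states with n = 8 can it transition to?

E1 requires Δl = ±1, so l_f ∈ {0, 2}; with 0 ≤ l_f ≤ n_f−1 = 7, the allowed l_f values are {0, 2}.
For l_f = 0: m_f ∈ {m_i−1, m_i, m_i+1} ∩ [−0, 0] = {0} → 1 state.
For l_f = 2: m_f ∈ {m_i−1, m_i, m_i+1} ∩ [−2, 2] = {-1, 0, 1} → 3 states.
Total: 4.

4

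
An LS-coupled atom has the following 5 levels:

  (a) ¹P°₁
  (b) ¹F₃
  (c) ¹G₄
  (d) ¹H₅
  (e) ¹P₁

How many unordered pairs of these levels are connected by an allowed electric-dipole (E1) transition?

(a)–(b): forbidden (ΔL, ΔJ).
(a)–(c): forbidden (ΔL, ΔJ).
(a)–(d): forbidden (ΔL, ΔJ).
(a)–(e): allowed.
(b)–(c): forbidden (parity).
(b)–(d): forbidden (parity, ΔL, ΔJ).
(b)–(e): forbidden (parity, ΔL, ΔJ).
(c)–(d): forbidden (parity).
(c)–(e): forbidden (parity, ΔL, ΔJ).
(d)–(e): forbidden (parity, ΔL, ΔJ).
Allowed pairs: 1 of 10.

1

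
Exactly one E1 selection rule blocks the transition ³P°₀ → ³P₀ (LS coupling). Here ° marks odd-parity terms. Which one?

Initial level: S=1, L=1, J=0, parity odd. Final level: S=1, L=1, J=0, parity even.
Parity must change: odd → even — passes.
ΔS = 0: S: 1 → 1 — passes.
ΔL = 0, ±1 (not L=0↔0): L: 1 → 1, ΔL = +0 — passes.
ΔJ = 0, ±1 (not J=0↔0): J: 0 → 0, ΔJ = +0 — fails.

the J=0 ↔ J=0 exclusion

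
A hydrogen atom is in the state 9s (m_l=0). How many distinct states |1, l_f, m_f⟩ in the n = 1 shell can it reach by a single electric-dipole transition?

E1 requires l_f ∈ {-1, 1}, but neither lies in [0, 0], so no final state is reachable.
Total: 0.

0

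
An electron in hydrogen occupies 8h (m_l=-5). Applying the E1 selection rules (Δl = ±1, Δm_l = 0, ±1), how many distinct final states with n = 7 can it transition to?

4

E1 requires Δl = ±1, so l_f ∈ {4, 6}; with 0 ≤ l_f ≤ n_f−1 = 6, the allowed l_f values are {4, 6}.
For l_f = 4: m_f ∈ {m_i−1, m_i, m_i+1} ∩ [−4, 4] = {-4} → 1 state.
For l_f = 6: m_f ∈ {m_i−1, m_i, m_i+1} ∩ [−6, 6] = {-6, -5, -4} → 3 states.
Total: 4.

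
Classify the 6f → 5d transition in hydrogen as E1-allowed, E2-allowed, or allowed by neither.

Δl = 2 − 3 = -1; l_i + l_f = 5.
E1 (Δl = ±1): satisfied.
E2 (Δl = 0,±2, l_i+l_f ≥ 2): not satisfied.

E1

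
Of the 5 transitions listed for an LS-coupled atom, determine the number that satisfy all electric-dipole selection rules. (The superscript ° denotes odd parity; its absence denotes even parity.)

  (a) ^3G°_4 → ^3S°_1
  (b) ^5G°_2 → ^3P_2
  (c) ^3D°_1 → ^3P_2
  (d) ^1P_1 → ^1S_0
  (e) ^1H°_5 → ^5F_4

(a) forbidden (parity, ΔL, ΔJ fail)
(b) forbidden (ΔS, ΔL fail)
(c) allowed
(d) forbidden (parity fails)
(e) forbidden (ΔS, ΔL fail)
Total allowed: 1 of 5.

1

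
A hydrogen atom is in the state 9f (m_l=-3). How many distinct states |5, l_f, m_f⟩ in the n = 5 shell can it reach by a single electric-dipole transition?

E1 requires Δl = ±1, so l_f ∈ {2, 4}; with 0 ≤ l_f ≤ n_f−1 = 4, the allowed l_f values are {2, 4}.
For l_f = 2: m_f ∈ {m_i−1, m_i, m_i+1} ∩ [−2, 2] = {-2} → 1 state.
For l_f = 4: m_f ∈ {m_i−1, m_i, m_i+1} ∩ [−4, 4] = {-4, -3, -2} → 3 states.
Total: 4.

4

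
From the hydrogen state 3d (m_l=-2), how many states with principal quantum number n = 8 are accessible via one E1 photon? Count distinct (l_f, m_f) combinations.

4

E1 requires Δl = ±1, so l_f ∈ {1, 3}; with 0 ≤ l_f ≤ n_f−1 = 7, the allowed l_f values are {1, 3}.
For l_f = 1: m_f ∈ {m_i−1, m_i, m_i+1} ∩ [−1, 1] = {-1} → 1 state.
For l_f = 3: m_f ∈ {m_i−1, m_i, m_i+1} ∩ [−3, 3] = {-3, -2, -1} → 3 states.
Total: 4.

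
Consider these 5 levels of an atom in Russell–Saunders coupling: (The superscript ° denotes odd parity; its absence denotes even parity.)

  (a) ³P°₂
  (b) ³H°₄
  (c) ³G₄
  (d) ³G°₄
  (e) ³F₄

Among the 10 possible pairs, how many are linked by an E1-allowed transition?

(a)–(b): forbidden (parity, ΔL, ΔJ).
(a)–(c): forbidden (ΔL, ΔJ).
(a)–(d): forbidden (parity, ΔL, ΔJ).
(a)–(e): forbidden (ΔL, ΔJ).
(b)–(c): allowed.
(b)–(d): forbidden (parity).
(b)–(e): forbidden (ΔL).
(c)–(d): allowed.
(c)–(e): forbidden (parity).
(d)–(e): allowed.
Allowed pairs: 3 of 10.

3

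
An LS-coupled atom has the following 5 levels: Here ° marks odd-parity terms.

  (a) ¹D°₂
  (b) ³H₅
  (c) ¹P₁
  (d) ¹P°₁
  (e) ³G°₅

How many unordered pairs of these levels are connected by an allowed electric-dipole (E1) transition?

(a)–(b): forbidden (ΔS, ΔL, ΔJ).
(a)–(c): allowed.
(a)–(d): forbidden (parity).
(a)–(e): forbidden (parity, ΔS, ΔL, ΔJ).
(b)–(c): forbidden (parity, ΔS, ΔL, ΔJ).
(b)–(d): forbidden (ΔS, ΔL, ΔJ).
(b)–(e): allowed.
(c)–(d): allowed.
(c)–(e): forbidden (ΔS, ΔL, ΔJ).
(d)–(e): forbidden (parity, ΔS, ΔL, ΔJ).
Allowed pairs: 3 of 10.

3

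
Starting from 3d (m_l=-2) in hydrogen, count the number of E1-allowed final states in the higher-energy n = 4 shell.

4

E1 requires Δl = ±1, so l_f ∈ {1, 3}; with 0 ≤ l_f ≤ n_f−1 = 3, the allowed l_f values are {1, 3}.
For l_f = 1: m_f ∈ {m_i−1, m_i, m_i+1} ∩ [−1, 1] = {-1} → 1 state.
For l_f = 3: m_f ∈ {m_i−1, m_i, m_i+1} ∩ [−3, 3] = {-3, -2, -1} → 3 states.
Total: 4.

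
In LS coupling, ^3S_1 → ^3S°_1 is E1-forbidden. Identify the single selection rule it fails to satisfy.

Initial level: S=1, L=0, J=1, parity even. Final level: S=1, L=0, J=1, parity odd.
Parity must change: even → odd — ok.
ΔS = 0: S: 1 → 1 — ok.
ΔL = 0, ±1 (not L=0↔0): L: 0 → 0, ΔL = +0 — fails.
ΔJ = 0, ±1 (not J=0↔0): J: 1 → 1, ΔJ = +0 — ok.

the L=0 ↔ L=0 exclusion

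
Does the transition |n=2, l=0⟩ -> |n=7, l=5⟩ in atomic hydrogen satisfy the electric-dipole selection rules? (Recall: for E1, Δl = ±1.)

Δl = 5 − 0 = +5; the E1 rule Δl = ±1 is fails.
The transition is electric-dipole forbidden.

forbidden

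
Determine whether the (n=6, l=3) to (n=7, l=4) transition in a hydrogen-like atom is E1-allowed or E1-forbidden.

allowed

l: 3 → 4 (Δl = +1). Δl = ±1 satisfied.
All E1 selection rules are satisfied.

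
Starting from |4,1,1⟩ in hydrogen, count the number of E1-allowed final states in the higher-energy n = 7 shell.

4

E1 requires Δl = ±1, so l_f ∈ {0, 2}; with 0 ≤ l_f ≤ n_f−1 = 6, the allowed l_f values are {0, 2}.
For l_f = 0: m_f ∈ {m_i−1, m_i, m_i+1} ∩ [−0, 0] = {0} → 1 state.
For l_f = 2: m_f ∈ {m_i−1, m_i, m_i+1} ∩ [−2, 2] = {0, 1, 2} → 3 states.
Total: 4.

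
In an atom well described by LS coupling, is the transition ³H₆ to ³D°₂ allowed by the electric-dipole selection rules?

forbidden

Parity must change: even → odd — satisfied.
ΔS = 0: S: 1 → 1 — satisfied.
ΔL = 0, ±1 (not L=0↔0): L: 5 → 2, ΔL = -3 — violated.
ΔJ = 0, ±1 (not J=0↔0): J: 6 → 2, ΔJ = -4 — violated.
Rule(s) violated: ΔL, ΔJ.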